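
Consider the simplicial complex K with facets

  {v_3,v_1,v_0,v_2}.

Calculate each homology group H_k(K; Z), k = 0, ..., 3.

H_0 ≅ Z,  H_1 = 0,  H_2 = 0,  H_3 = 0.

K has 4 vertices, 6 edges, 4 triangles, 1 3-simplex.
rank ∂_0 = 0, rank ∂_1 = 3 ⇒ b_0 = 4 − 0 − 3 = 1; all invariant factors of ∂_1 are 1 so no torsion. So H_0 ≅ Z.
rank ∂_1 = 3, rank ∂_2 = 3 ⇒ b_1 = 6 − 3 − 3 = 0; all invariant factors of ∂_2 are 1 so no torsion. So H_1 ≅ 0.
rank ∂_2 = 3, rank ∂_3 = 1 ⇒ b_2 = 4 − 3 − 1 = 0; all invariant factors of ∂_3 are 1 so no torsion. So H_2 ≅ 0.
rank ∂_3 = 1, rank ∂_4 = 0 ⇒ b_3 = 1 − 1 − 0 = 0. So H_3 ≅ 0.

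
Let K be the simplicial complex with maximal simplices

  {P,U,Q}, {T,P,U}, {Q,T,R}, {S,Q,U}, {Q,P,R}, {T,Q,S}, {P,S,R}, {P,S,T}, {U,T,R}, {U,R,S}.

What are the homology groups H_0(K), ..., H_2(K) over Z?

H_0 ≅ Z,  H_1 ≅ Z/2Z,  H_2 = 0.

We work with the vertex ordering P < Q < R < S < T < U. The simplices of K, each written with vertices in increasing order, are:

  0-simplices (6): P, Q, R, S, T, U
  1-simplices (15): PQ, PR, PS, PT, PU, QR, QS, QT, QU, RS, RT, RU, ST, SU, TU
  2-simplices (10): PQR, PQU, PRS, PST, PTU, QRT, QST, QSU, RSU, RTU

so the chain groups are C_0 ≅ Z^6, C_1 ≅ Z^15, C_2 ≅ Z^10.

∂_1: C_1 → C_0 sends each edge [p,q] (with p < q) to q − p. For instance
  ∂RT = T − R.
The resulting 6×15 matrix has rank 5, and its Smith normal form has invariant factors (1,1,1,1,1).

∂_2: C_2 → C_1 sends each 2-simplex [p,q,r] to [q,r] − [p,r] + [p,q]. For instance
  ∂PRS = RS − PS + PR,
  ∂PTU = TU − PU + PT.
This gives a 15×10 integer matrix of rank 10; reducing to Smith normal form yields diagonal entries (1,1,1,1,1,1,1,1,1,2).

Reading off H_k = ker ∂_k / im ∂_{k+1}:

  H_0: rank C_0 − rank ∂_1 = 6 − 5 = 1, and the invariant factors of ∂_1 are all 1, so H_0 = Z.
  H_1: rank ker ∂_1 − rank ∂_2 = (15 − 5) − 10 = 0, and ∂_2 has invariant factor 2 > 1, so H_1 = Z/2Z.
  H_2: rank ker ∂_2 − rank ∂_3 = (10 − 10) − 0 = 0, and there is no ∂_3, so H_2 = 0.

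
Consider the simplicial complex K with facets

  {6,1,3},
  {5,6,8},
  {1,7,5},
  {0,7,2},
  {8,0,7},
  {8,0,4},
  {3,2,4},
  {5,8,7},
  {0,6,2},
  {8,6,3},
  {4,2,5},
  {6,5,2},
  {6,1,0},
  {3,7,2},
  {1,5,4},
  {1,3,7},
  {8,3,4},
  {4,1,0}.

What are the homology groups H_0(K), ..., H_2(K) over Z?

H_0 ≅ Z,  H_1 ≅ Z^2,  H_2 ≅ Z.

We work with the vertex ordering 0 < 1 < 2 < 3 < 4 < 5 < 6 < 7 < 8. The simplices of K, each written with vertices in increasing order, are:

  0-simplices (9): [0], [1], [2], [3], [4], [5], [6], [7], [8]
  1-simplices (27): (27 of them)
  2-simplices (18): [0,1,4], [0,1,6], [0,2,6], [0,2,7], [0,4,8], [0,7,8], [1,3,6], [1,3,7], [1,4,5], [1,5,7], [2,3,4], [2,3,7], [2,4,5], [2,5,6], [3,4,8], [3,6,8], [5,6,8], [5,7,8]

Hence C_0 ≅ Z^9, C_1 ≅ Z^27, C_2 ≅ Z^18.

∂_1: C_1 → C_0 sends each edge [p,q] (with p < q) to q − p.
This gives a 9×27 integer matrix of rank 8; reducing to Smith normal form yields diagonal entries (1,1,1,1,1,1,1,1).

The boundary map ∂_2: C_2 → C_1 sends each 2-simplex [p,q,r] to [q,r] − [p,r] + [p,q]. For instance
  ∂[2,3,4] = [3,4] − [2,4] + [2,3],
  ∂[3,6,8] = [6,8] − [3,8] + [3,6].
The 27×18 boundary matrix has rank 17 and Smith normal form diag(1,1,1,1,1,1,1,1,1,1,1,1,1,1,1,1,1).

Computing H_k = (kernel of ∂_k) / (image of ∂_{k+1}):

  H_0: rank C_0 − rank ∂_1 = 9 − 8 = 1, and the invariant factors of ∂_1 are all 1, so H_0 = Z.
  H_1: rank ker ∂_1 − rank ∂_2 = (27 − 8) − 17 = 2, and the invariant factors of ∂_2 are all 1, so H_1 = Z^2.
  H_2: rank ker ∂_2 − rank ∂_3 = (18 − 17) − 0 = 1, and there is no ∂_3, so H_2 = Z.

As a check, the Euler characteristic is 9 − 27 + 18 = 0, which agrees with 1 − 2 + 1 = 0.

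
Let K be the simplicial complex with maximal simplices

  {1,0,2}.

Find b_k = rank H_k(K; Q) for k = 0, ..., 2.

Fix the vertex order 0 < 1 < 2 and write every simplex with vertices in increasing order. Then dim K = 2 and the simplices of K are:

  0-simplices (3): [0], [1], [2]
  1-simplices (3): [0,1], [0,2], [1,2]
  2-simplices (1): [0,1,2]

Hence C_0 ≅ Z^3, C_1 ≅ Z^3, C_2 ≅ Z^1.

∂_1: C_1 → C_0 sends each edge [p,q] (with p < q) to q − p.
The resulting 3×3 matrix has rank 2, and its Smith normal form has invariant factors (1,1).

Boundary ∂_2: C_2 → C_1 sends each 2-simplex [p,q,r] to [q,r] − [p,r] + [p,q]. For instance
  ∂[0,1,2] = [1,2] − [0,2] + [0,1].
The 3×1 boundary matrix has rank 1 and Smith normal form diag(1).

Now H_k = ker ∂_k / im ∂_{k+1}, so:

  H_0: rank C_0 − rank ∂_1 = 3 − 2 = 1, and the invariant factors of ∂_1 are all 1, so H_0 = Z.
  H_1: rank ker ∂_1 − rank ∂_2 = (3 − 2) − 1 = 0, and the invariant factors of ∂_2 are all 1, so H_1 = 0.
  H_2: rank ker ∂_2 − rank ∂_3 = (1 − 1) − 0 = 0, and there is no ∂_3, so H_2 = 0.

Hence the Betti numbers are b_0 = 1, b_1 = 0, b_2 = 0.

b_0 = 1, b_1 = 0, b_2 = 0.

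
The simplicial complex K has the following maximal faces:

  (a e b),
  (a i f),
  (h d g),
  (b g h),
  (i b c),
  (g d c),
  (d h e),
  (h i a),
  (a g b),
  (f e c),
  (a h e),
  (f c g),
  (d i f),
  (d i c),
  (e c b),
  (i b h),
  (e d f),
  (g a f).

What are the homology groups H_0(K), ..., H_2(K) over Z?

H_0 = Z,  H_1 = Z ⊕ Z/2,  H_2 = 0.

Fix the vertex order a < b < c < d < e < f < g < h < i and write every simplex with vertices in increasing order. Then dim K = 2 and the simplices of K are:

  0-simplices (9): a, b, c, d, e, f, g, h, i
  1-simplices (27): ab, ae, af, ag, ah, ai, bc, be, bg, bh, bi, cd, ce, cf, cg, ci, de, df, dg, dh, di, ef, eh, fg, fi, gh, hi
  2-simplices (18): abe, abg, aeh, afg, afi, ahi, bce, bci, bgh, bhi, cdg, cdi, cef, cfg, def, deh, dfi, dgh

so the chain groups are C_0 ≅ Z^9, C_1 ≅ Z^27, C_2 ≅ Z^18.

∂_1: C_1 → C_0 sends each edge [p,q] (with p < q) to q − p.
The 9×27 boundary matrix has rank 8 and Smith normal form diag(1,1,1,1,1,1,1,1).

∂_2: C_2 → C_1 maps a triangle to the signed sum of its edges. For instance
  ∂afi = fi − ai + af,
  ∂def = ef − df + de.
The resulting 27×18 matrix has rank 18, and its Smith normal form has invariant factors (1,1,1,1,1,1,1,1,1,1,1,1,1,1,1,1,1,2).

Now H_k = ker ∂_k / im ∂_{k+1}, so:

  H_0: rank C_0 − rank ∂_1 = 9 − 8 = 1, and the invariant factors of ∂_1 are all 1, so H_0 ≅ Z.
  H_1: rank ker ∂_1 − rank ∂_2 = (27 − 8) − 18 = 1, and ∂_2 has invariant factor 2 > 1, so H_1 ≅ Z ⊕ Z/2.
  H_2: rank ker ∂_2 − rank ∂_3 = (18 − 18) − 0 = 0, and there is no ∂_3, so H_2 ≅ 0.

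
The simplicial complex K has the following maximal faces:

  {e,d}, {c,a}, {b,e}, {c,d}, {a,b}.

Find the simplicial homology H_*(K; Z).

Take the total order a < b < c < d < e on the vertex set. Then K (dimension 1) consists of the simplices:

  0-simplices (5): a, b, c, d, e
  1-simplices (5): ab, ac, be, cd, de

Hence C_0 ≅ Z^5, C_1 ≅ Z^5.

Boundary ∂_1: C_1 → C_0 maps an edge to its endpoints' difference, ∂[p,q] = q − p. For instance
  ∂cd = d − c.
As a 5×5 matrix over Z this has rank 4, with invariant factors (1,1,1,1).

Reading off H_k = ker ∂_k / im ∂_{k+1}:

  H_0: rank C_0 − rank ∂_1 = 5 − 4 = 1, and the invariant factors of ∂_1 are all 1, so H_0 ≅ Z.
  H_1: rank ker ∂_1 − rank ∂_2 = (5 − 4) − 0 = 1, and there is no ∂_2, so H_1 ≅ Z.

H_0 ≅ Z,  H_1 ≅ Z.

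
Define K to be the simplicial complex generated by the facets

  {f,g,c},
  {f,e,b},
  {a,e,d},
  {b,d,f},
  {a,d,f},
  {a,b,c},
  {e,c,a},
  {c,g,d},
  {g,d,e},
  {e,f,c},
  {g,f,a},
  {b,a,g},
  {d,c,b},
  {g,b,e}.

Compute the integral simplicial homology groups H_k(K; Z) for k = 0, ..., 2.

H_0 ≅ Z,  H_1 ≅ Z^2,  H_2 ≅ Z.

Fix the vertex order a < b < c < d < e < f < g and write every simplex with vertices in increasing order. Then dim K = 2 and the simplices of K are:

  0-simplices (7): a, b, c, d, e, f, g
  1-simplices (21): ab, ac, ad, ae, af, ag, bc, bd, be, bf, bg, cd, ce, cf, cg, de, df, dg, ef, eg, fg
  2-simplices (14): abc, abg, ace, ade, adf, afg, bcd, bdf, bef, beg, cdg, cef, cfg, deg

Hence C_0 ≅ Z^7, C_1 ≅ Z^21, C_2 ≅ Z^14.

The boundary map ∂_1: C_1 → C_0 is given by ∂[p,q] = [q] − [p].
This gives a 7×21 integer matrix of rank 6; reducing to Smith normal form yields diagonal entries (1,1,1,1,1,1).

∂_2: C_2 → C_1 acts by ∂[p,q,r] = [q,r] − [p,r] + [p,q]. For instance
  ∂bdf = df − bf + bd,
  ∂cdg = dg − cg + cd.
The 21×14 boundary matrix has rank 13 and Smith normal form diag(1,1,1,1,1,1,1,1,1,1,1,1,1).

Computing H_k = (kernel of ∂_k) / (image of ∂_{k+1}):

  H_0: rank C_0 − rank ∂_1 = 7 − 6 = 1, and the invariant factors of ∂_1 are all 1, so H_0 ≅ Z.
  H_1: rank ker ∂_1 − rank ∂_2 = (21 − 6) − 13 = 2, and the invariant factors of ∂_2 are all 1, so H_1 ≅ Z^2.
  H_2: rank ker ∂_2 − rank ∂_3 = (14 − 13) − 0 = 1, and there is no ∂_3, so H_2 ≅ Z.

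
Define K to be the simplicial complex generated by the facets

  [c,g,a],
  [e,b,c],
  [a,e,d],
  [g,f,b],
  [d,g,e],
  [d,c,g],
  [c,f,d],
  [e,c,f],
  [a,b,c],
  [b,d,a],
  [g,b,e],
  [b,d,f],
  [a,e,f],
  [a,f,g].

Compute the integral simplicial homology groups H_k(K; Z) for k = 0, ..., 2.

Take the total order a < b < c < d < e < f < g on the vertex set. Then K (dimension 2) consists of the simplices:

  0-simplices (7): a, b, c, d, e, f, g
  1-simplices (21): ab, ac, ad, ae, af, ag, bc, bd, be, bf, bg, cd, ce, cf, cg, de, df, dg, ef, eg, fg
  2-simplices (14): abc, abd, acg, ade, aef, afg, bce, bdf, beg, bfg, cdf, cdg, cef, deg

giving chain groups C_0 ≅ Z^7, C_1 ≅ Z^21, C_2 ≅ Z^14.

The boundary map ∂_1: C_1 → C_0 sends each edge [p,q] (with p < q) to q − p.
This gives a 7×21 integer matrix of rank 6; reducing to Smith normal form yields diagonal entries (1,1,1,1,1,1).

The boundary map ∂_2: C_2 → C_1 acts by ∂[p,q,r] = [q,r] − [p,r] + [p,q]. For instance
  ∂bce = ce − be + bc,
  ∂acg = cg − ag + ac.
As a 21×14 matrix over Z this has rank 13, with invariant factors (1,1,1,1,1,1,1,1,1,1,1,1,1).

Reading off H_k = ker ∂_k / im ∂_{k+1}:

  H_0: rank C_0 − rank ∂_1 = 7 − 6 = 1, and the invariant factors of ∂_1 are all 1, so H_0 = Z.
  H_1: rank ker ∂_1 − rank ∂_2 = (21 − 6) − 13 = 2, and the invariant factors of ∂_2 are all 1, so H_1 = Z^2.
  H_2: rank ker ∂_2 − rank ∂_3 = (14 − 13) − 0 = 1, and there is no ∂_3, so H_2 = Z.

(K is a triangulation of the torus T^2.)

H_0 ≅ Z,  H_1 ≅ Z^2,  H_2 ≅ Z.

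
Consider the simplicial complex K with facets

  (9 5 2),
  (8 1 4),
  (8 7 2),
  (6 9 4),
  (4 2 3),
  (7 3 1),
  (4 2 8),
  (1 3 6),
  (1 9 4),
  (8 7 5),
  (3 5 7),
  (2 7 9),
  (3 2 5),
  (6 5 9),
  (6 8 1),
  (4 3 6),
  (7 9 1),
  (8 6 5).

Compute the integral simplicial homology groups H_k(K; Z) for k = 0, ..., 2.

Take the total order 1 < 2 < 3 < 4 < 5 < 6 < 7 < 8 < 9 on the vertex set. Then K (dimension 2) consists of the simplices:

  0-simplices (9): [1], [2], [3], [4], [5], [6], [7], [8], [9]
  1-simplices (27): (27 of them)
  2-simplices (18): [1,3,6], [1,3,7], [1,4,8], [1,4,9], [1,6,8], [1,7,9], [2,3,4], [2,3,5], [2,4,8], [2,5,9], [2,7,8], [2,7,9], [3,4,6], [3,5,7], [4,6,9], [5,6,8], [5,6,9], [5,7,8]

giving chain groups C_0 ≅ Z^9, C_1 ≅ Z^27, C_2 ≅ Z^18.

∂_1: C_1 → C_0 maps an edge to its endpoints' difference, ∂[p,q] = q − p.
The resulting 9×27 matrix has rank 8, and its Smith normal form has invariant factors (1,1,1,1,1,1,1,1).

∂_2: C_2 → C_1 maps a triangle to the signed sum of its edges. For instance
  ∂[2,3,4] = [3,4] − [2,4] + [2,3],
  ∂[1,4,9] = [4,9] − [1,9] + [1,4].
The resulting 27×18 matrix has rank 18, and its Smith normal form has invariant factors (1,1,1,1,1,1,1,1,1,1,1,1,1,1,1,1,1,2).

Reading off H_k = ker ∂_k / im ∂_{k+1}:

  H_0: rank C_0 − rank ∂_1 = 9 − 8 = 1, and the invariant factors of ∂_1 are all 1, so H_0 = Z.
  H_1: rank ker ∂_1 − rank ∂_2 = (27 − 8) − 18 = 1, and ∂_2 has invariant factor 2 > 1, so H_1 = Z ⊕ Z_2.
  H_2: rank ker ∂_2 − rank ∂_3 = (18 − 18) − 0 = 0, and there is no ∂_3, so H_2 = 0.

(K is a triangulation of the Klein bottle.)

H_0 = Z,  H_1 = Z ⊕ Z_2,  H_2 = 0.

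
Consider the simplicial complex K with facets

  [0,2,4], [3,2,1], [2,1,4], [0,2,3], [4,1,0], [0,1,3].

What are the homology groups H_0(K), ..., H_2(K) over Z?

Fix the vertex order 0 < 1 < 2 < 3 < 4 and write every simplex with vertices in increasing order. Then dim K = 2 and the simplices of K are:

  0-simplices (5): [0], [1], [2], [3], [4]
  1-simplices (9): [0,1], [0,2], [0,3], [0,4], [1,2], [1,3], [1,4], [2,3], [2,4]
  2-simplices (6): [0,1,3], [0,1,4], [0,2,3], [0,2,4], [1,2,3], [1,2,4]

so the chain groups are C_0 ≅ Z^5, C_1 ≅ Z^9, C_2 ≅ Z^6.

Boundary ∂_1: C_1 → C_0 is given by ∂[p,q] = [q] − [p].
As a 5×9 matrix over Z this has rank 4, with invariant factors (1,1,1,1).

Boundary ∂_2: C_2 → C_1 sends each 2-simplex [p,q,r] to [q,r] − [p,r] + [p,q]. For instance
  ∂[0,2,3] = [2,3] − [0,3] + [0,2],
  ∂[0,1,4] = [1,4] − [0,4] + [0,1].
This gives a 9×6 integer matrix of rank 5; reducing to Smith normal form yields diagonal entries (1,1,1,1,1).

Reading off H_k = ker ∂_k / im ∂_{k+1}:

  H_0: rank C_0 − rank ∂_1 = 5 − 4 = 1, and the invariant factors of ∂_1 are all 1, so H_0 = Z.
  H_1: rank ker ∂_1 − rank ∂_2 = (9 − 4) − 5 = 0, and the invariant factors of ∂_2 are all 1, so H_1 = 0.
  H_2: rank ker ∂_2 − rank ∂_3 = (6 − 5) − 0 = 1, and there is no ∂_3, so H_2 = Z.

(K is a triangulation of the 2-sphere S^2.)

H_0 ≅ Z,  H_1 = 0,  H_2 ≅ Z.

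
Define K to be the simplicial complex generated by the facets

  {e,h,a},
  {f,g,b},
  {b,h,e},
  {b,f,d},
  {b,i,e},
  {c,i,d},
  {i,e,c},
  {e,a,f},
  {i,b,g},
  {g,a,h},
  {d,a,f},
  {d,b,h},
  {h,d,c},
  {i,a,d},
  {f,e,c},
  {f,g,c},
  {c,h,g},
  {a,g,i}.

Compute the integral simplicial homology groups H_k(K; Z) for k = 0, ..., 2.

Fix the vertex order a < b < c < d < e < f < g < h < i and write every simplex with vertices in increasing order. Then dim K = 2 and the simplices of K are:

  0-simplices (9): a, b, c, d, e, f, g, h, i
  1-simplices (27): ad, ae, af, ag, ah, ai, bd, be, bf, bg, bh, bi, cd, ce, cf, cg, ch, ci, df, dh, di, ef, eh, ei, fg, gh, gi
  2-simplices (18): adf, adi, aef, aeh, agh, agi, bdf, bdh, beh, bei, bfg, bgi, cdh, cdi, cef, cei, cfg, cgh

giving chain groups C_0 ≅ Z^9, C_1 ≅ Z^27, C_2 ≅ Z^18.

The boundary map ∂_1: C_1 → C_0 maps an edge to its endpoints' difference, ∂[p,q] = q − p. For instance
  ∂di = i − d.
As a 9×27 matrix over Z this has rank 8, with invariant factors (1,1,1,1,1,1,1,1).

∂_2: C_2 → C_1 maps a triangle to the signed sum of its edges. For instance
  ∂bdh = dh − bh + bd,
  ∂adi = di − ai + ad.
As a 27×18 matrix over Z this has rank 17, with invariant factors (1,1,1,1,1,1,1,1,1,1,1,1,1,1,1,1,1).

Reading off H_k = ker ∂_k / im ∂_{k+1}:

  H_0: rank C_0 − rank ∂_1 = 9 − 8 = 1, and the invariant factors of ∂_1 are all 1, so H_0 = Z.
  H_1: rank ker ∂_1 − rank ∂_2 = (27 − 8) − 17 = 2, and the invariant factors of ∂_2 are all 1, so H_1 = Z^2.
  H_2: rank ker ∂_2 − rank ∂_3 = (18 − 17) − 0 = 1, and there is no ∂_3, so H_2 = Z.

(K is a triangulation of the torus T^2.)

H_0 = Z,  H_1 = Z^2,  H_2 = Z.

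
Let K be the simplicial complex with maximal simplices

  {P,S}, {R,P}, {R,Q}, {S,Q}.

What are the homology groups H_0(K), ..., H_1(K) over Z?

H_0 ≅ Z,  H_1 ≅ Z.

K has 4 vertices, 4 edges.
rank ∂_0 = 0, rank ∂_1 = 3 ⇒ b_0 = 4 − 0 − 3 = 1; all invariant factors of ∂_1 are 1 so no torsion. So H_0 = Z.
rank ∂_1 = 3, rank ∂_2 = 0 ⇒ b_1 = 4 − 3 − 0 = 1. So H_1 = Z.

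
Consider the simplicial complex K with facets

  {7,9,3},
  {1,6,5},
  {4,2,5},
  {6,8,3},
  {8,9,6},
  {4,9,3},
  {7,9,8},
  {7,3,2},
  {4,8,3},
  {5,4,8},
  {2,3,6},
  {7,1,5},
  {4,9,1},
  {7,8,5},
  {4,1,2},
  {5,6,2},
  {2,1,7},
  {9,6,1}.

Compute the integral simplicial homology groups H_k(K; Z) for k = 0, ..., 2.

Take the total order 1 < 2 < 3 < 4 < 5 < 6 < 7 < 8 < 9 on the vertex set. Then K (dimension 2) consists of the simplices:

  0-simplices (9): [1], [2], [3], [4], [5], [6], [7], [8], [9]
  1-simplices (27): (27 of them)
  2-simplices (18): [1,2,4], [1,2,7], [1,4,9], [1,5,6], [1,5,7], [1,6,9], [2,3,6], [2,3,7], [2,4,5], [2,5,6], [3,4,8], [3,4,9], [3,6,8], [3,7,9], [4,5,8], [5,7,8], [6,8,9], [7,8,9]

so the chain groups are C_0 ≅ Z^9, C_1 ≅ Z^27, C_2 ≅ Z^18.

The boundary map ∂_1: C_1 → C_0 is given by ∂[p,q] = [q] − [p].
This gives a 9×27 integer matrix of rank 8; reducing to Smith normal form yields diagonal entries (1,1,1,1,1,1,1,1).

∂_2: C_2 → C_1 sends each 2-simplex [p,q,r] to [q,r] − [p,r] + [p,q]. For instance
  ∂[5,7,8] = [7,8] − [5,8] + [5,7],
  ∂[2,4,5] = [4,5] − [2,5] + [2,4].
The resulting 27×18 matrix has rank 18, and its Smith normal form has invariant factors (1,1,1,1,1,1,1,1,1,1,1,1,1,1,1,1,1,2).

Reading off H_k = ker ∂_k / im ∂_{k+1}:

  H_0: rank C_0 − rank ∂_1 = 9 − 8 = 1, and the invariant factors of ∂_1 are all 1, so H_0 = Z.
  H_1: rank ker ∂_1 − rank ∂_2 = (27 − 8) − 18 = 1, and ∂_2 has invariant factor 2 > 1, so H_1 = Z × Z/2.
  H_2: rank ker ∂_2 − rank ∂_3 = (18 − 18) − 0 = 0, and there is no ∂_3, so H_2 = 0.

H_0 = Z,  H_1 = Z × Z/2,  H_2 = 0.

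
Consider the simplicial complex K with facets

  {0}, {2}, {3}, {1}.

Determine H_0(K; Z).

H_0 = Z^4.

Order the vertices as 0 < 1 < 2 < 3. Listing each simplex with vertices in this order, K has dimension 0 with simplices:

  0-simplices (4): [0], [1], [2], [3]

giving chain groups C_0 ≅ Z^4.

From H_k ≅ ker(∂_k) / im(∂_{k+1}) we obtain:

  H_0: rank C_0 − rank ∂_1 = 4 − 0 = 4, and there is no ∂_1, so H_0 = Z^4.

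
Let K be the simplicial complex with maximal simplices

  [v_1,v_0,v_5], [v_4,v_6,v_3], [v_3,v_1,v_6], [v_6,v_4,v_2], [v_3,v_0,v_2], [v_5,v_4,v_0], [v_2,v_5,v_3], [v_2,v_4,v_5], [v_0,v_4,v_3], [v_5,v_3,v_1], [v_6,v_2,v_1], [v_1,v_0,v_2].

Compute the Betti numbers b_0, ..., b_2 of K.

We work with the vertex ordering v_0 < v_1 < v_2 < v_3 < v_4 < v_5 < v_6. The simplices of K, each written with vertices in increasing order, are:

  0-simplices (7): [v_0], [v_1], [v_2], [v_3], [v_4], [v_5], [v_6]
  1-simplices (18): (18 of them)
  2-simplices (12): (12 of them)

Hence C_0 ≅ Z^7, C_1 ≅ Z^18, C_2 ≅ Z^12.

Boundary ∂_1: C_1 → C_0 is given by ∂[p,q] = [q] − [p]. For instance
  ∂[v_0,v_4] = [v_4] − [v_0].
The resulting 7×18 matrix has rank 6, and its Smith normal form has invariant factors (1,1,1,1,1,1).

Boundary ∂_2: C_2 → C_1 acts by ∂[p,q,r] = [q,r] − [p,r] + [p,q]. For instance
  ∂[v_1,v_3,v_5] = [v_3,v_5] − [v_1,v_5] + [v_1,v_3],
  ∂[v_1,v_3,v_6] = [v_3,v_6] − [v_1,v_6] + [v_1,v_3].
As a 18×12 matrix over Z this has rank 12, with invariant factors (1,1,1,1,1,1,1,1,1,1,1,2).

From H_k ≅ ker(∂_k) / im(∂_{k+1}) we obtain:

  H_0: rank C_0 − rank ∂_1 = 7 − 6 = 1, and the invariant factors of ∂_1 are all 1, so H_0 ≅ Z.
  H_1: rank ker ∂_1 − rank ∂_2 = (18 − 6) − 12 = 0, and ∂_2 has invariant factor 2 > 1, so H_1 ≅ Z/2Z.
  H_2: rank ker ∂_2 − rank ∂_3 = (12 − 12) − 0 = 0, and there is no ∂_3, so H_2 ≅ 0.

Hence the Betti numbers are b_0 = 1, b_1 = 0, b_2 = 0.

b_0 = 1, b_1 = 0, b_2 = 0.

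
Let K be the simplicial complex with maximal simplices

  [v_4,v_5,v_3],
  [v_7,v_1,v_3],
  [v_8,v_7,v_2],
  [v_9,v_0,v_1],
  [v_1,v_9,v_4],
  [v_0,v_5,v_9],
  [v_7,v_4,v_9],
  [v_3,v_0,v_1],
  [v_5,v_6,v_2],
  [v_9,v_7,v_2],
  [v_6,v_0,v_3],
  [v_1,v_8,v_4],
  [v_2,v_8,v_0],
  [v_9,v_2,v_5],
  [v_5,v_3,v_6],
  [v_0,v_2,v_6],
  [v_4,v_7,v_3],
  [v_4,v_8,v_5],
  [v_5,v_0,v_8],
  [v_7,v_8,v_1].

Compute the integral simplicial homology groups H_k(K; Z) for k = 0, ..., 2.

Take the total order v_0 < v_1 < v_2 < v_3 < v_4 < v_5 < v_6 < v_7 < v_8 < v_9 on the vertex set. Then K (dimension 2) consists of the simplices:

  0-simplices (10): [v_0], [v_1], [v_2], [v_3], [v_4], [v_5], [v_6], [v_7], [v_8], [v_9]
  1-simplices (30): (30 of them)
  2-simplices (20): (20 of them)

so the chain groups are C_0 ≅ Z^10, C_1 ≅ Z^30, C_2 ≅ Z^20.

∂_1: C_1 → C_0 sends each edge [p,q] (with p < q) to q − p.
The resulting 10×30 matrix has rank 9, and its Smith normal form has invariant factors (1,1,1,1,1,1,1,1,1).

The boundary map ∂_2: C_2 → C_1 acts by ∂[p,q,r] = [q,r] − [p,r] + [p,q]. For instance
  ∂[v_2,v_5,v_9] = [v_5,v_9] − [v_2,v_9] + [v_2,v_5],
  ∂[v_2,v_7,v_9] = [v_7,v_9] − [v_2,v_9] + [v_2,v_7].
The resulting 30×20 matrix has rank 20, and its Smith normal form has invariant factors (1,1,1,1,1,1,1,1,1,1,1,1,1,1,1,1,1,1,1,2).

Reading off H_k = ker ∂_k / im ∂_{k+1}:

  H_0: rank C_0 − rank ∂_1 = 10 − 9 = 1, and the invariant factors of ∂_1 are all 1, so H_0 ≅ Z.
  H_1: rank ker ∂_1 − rank ∂_2 = (30 − 9) − 20 = 1, and ∂_2 has invariant factor 2 > 1, so H_1 ≅ Z ⊕ Z/2Z.
  H_2: rank ker ∂_2 − rank ∂_3 = (20 − 20) − 0 = 0, and there is no ∂_3, so H_2 ≅ 0.

H_0 = Z,  H_1 = Z ⊕ Z/2Z,  H_2 = 0.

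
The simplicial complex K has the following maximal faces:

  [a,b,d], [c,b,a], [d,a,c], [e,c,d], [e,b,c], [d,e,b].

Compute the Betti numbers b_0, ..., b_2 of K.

Order the vertices as a < b < c < d < e. Listing each simplex with vertices in this order, K has dimension 2 with simplices:

  0-simplices (5): a, b, c, d, e
  1-simplices (9): ab, ac, ad, bc, bd, be, cd, ce, de
  2-simplices (6): abc, abd, acd, bce, bde, cde

so the chain groups are C_0 ≅ Z^5, C_1 ≅ Z^9, C_2 ≅ Z^6.

∂_1: C_1 → C_0 sends each edge [p,q] (with p < q) to q − p. For instance
  ∂ac = c − a.
The resulting 5×9 matrix has rank 4, and its Smith normal form has invariant factors (1,1,1,1).

Boundary ∂_2: C_2 → C_1 acts by ∂[p,q,r] = [q,r] − [p,r] + [p,q]. For instance
  ∂bde = de − be + bd,
  ∂bce = ce − be + bc.
This gives a 9×6 integer matrix of rank 5; reducing to Smith normal form yields diagonal entries (1,1,1,1,1).

Computing H_k = (kernel of ∂_k) / (image of ∂_{k+1}):

  H_0: rank C_0 − rank ∂_1 = 5 − 4 = 1, and the invariant factors of ∂_1 are all 1, so H_0 = Z.
  H_1: rank ker ∂_1 − rank ∂_2 = (9 − 4) − 5 = 0, and the invariant factors of ∂_2 are all 1, so H_1 = 0.
  H_2: rank ker ∂_2 − rank ∂_3 = (6 − 5) − 0 = 1, and there is no ∂_3, so H_2 = Z.

Hence the Betti numbers are b_0 = 1, b_1 = 0, b_2 = 1.

b_0 = 1, b_1 = 0, b_2 = 1.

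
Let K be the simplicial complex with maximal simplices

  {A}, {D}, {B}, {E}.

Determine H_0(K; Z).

Fix the vertex order A < B < D < E and write every simplex with vertices in increasing order. Then dim K = 0 and the simplices of K are:

  0-simplices (4): A, B, D, E

so the chain groups are C_0 ≅ Z^4.

From H_k ≅ ker(∂_k) / im(∂_{k+1}) we obtain:

  H_0: rank C_0 − rank ∂_1 = 4 − 0 = 4, and there is no ∂_1, so H_0 = Z^4.

H_0 = Z^4.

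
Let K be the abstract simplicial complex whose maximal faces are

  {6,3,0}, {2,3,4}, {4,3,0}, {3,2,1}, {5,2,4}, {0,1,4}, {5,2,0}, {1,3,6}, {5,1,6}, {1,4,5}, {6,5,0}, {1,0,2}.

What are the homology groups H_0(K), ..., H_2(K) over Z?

H_0 = Z,  H_1 = Z_2,  H_2 = 0.

K has 7 vertices, 18 edges, 12 triangles.
rank ∂_0 = 0, rank ∂_1 = 6 ⇒ b_0 = 7 − 0 − 6 = 1; all invariant factors of ∂_1 are 1 so no torsion. So H_0 = Z.
rank ∂_1 = 6, rank ∂_2 = 12 ⇒ b_1 = 18 − 6 − 12 = 0; ∂_2 has invariant factor(s) [2] giving torsion. So H_1 = Z_2.
rank ∂_2 = 12, rank ∂_3 = 0 ⇒ b_2 = 12 − 12 − 0 = 0. So H_2 = 0.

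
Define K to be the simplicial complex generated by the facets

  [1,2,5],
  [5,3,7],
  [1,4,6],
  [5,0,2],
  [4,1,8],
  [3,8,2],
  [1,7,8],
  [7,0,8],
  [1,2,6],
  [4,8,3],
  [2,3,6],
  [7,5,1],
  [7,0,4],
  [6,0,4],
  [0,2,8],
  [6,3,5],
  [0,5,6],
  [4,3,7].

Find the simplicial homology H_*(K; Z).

H_0 = Z,  H_1 = Z ⊕ Z/2Z,  H_2 = 0.

Take the total order 0 < 1 < 2 < 3 < 4 < 5 < 6 < 7 < 8 on the vertex set. Then K (dimension 2) consists of the simplices:

  0-simplices (9): [0], [1], [2], [3], [4], [5], [6], [7], [8]
  1-simplices (27): (27 of them)
  2-simplices (18): [0,2,5], [0,2,8], [0,4,6], [0,4,7], [0,5,6], [0,7,8], [1,2,5], [1,2,6], [1,4,6], [1,4,8], [1,5,7], [1,7,8], [2,3,6], [2,3,8], [3,4,7], [3,4,8], [3,5,6], [3,5,7]

so the chain groups are C_0 ≅ Z^9, C_1 ≅ Z^27, C_2 ≅ Z^18.

∂_1: C_1 → C_0 sends each edge [p,q] (with p < q) to q − p. For instance
  ∂[1,2] = [2] − [1].
The 9×27 boundary matrix has rank 8 and Smith normal form diag(1,1,1,1,1,1,1,1).

The boundary map ∂_2: C_2 → C_1 acts by ∂[p,q,r] = [q,r] − [p,r] + [p,q]. For instance
  ∂[0,7,8] = [7,8] − [0,8] + [0,7],
  ∂[1,7,8] = [7,8] − [1,8] + [1,7].
As a 27×18 matrix over Z this has rank 18, with invariant factors (1,1,1,1,1,1,1,1,1,1,1,1,1,1,1,1,1,2).

Computing H_k = (kernel of ∂_k) / (image of ∂_{k+1}):

  H_0: rank C_0 − rank ∂_1 = 9 − 8 = 1, and the invariant factors of ∂_1 are all 1, so H_0 = Z.
  H_1: rank ker ∂_1 − rank ∂_2 = (27 − 8) − 18 = 1, and ∂_2 has invariant factor 2 > 1, so H_1 = Z ⊕ Z/2Z.
  H_2: rank ker ∂_2 − rank ∂_3 = (18 − 18) − 0 = 0, and there is no ∂_3, so H_2 = 0.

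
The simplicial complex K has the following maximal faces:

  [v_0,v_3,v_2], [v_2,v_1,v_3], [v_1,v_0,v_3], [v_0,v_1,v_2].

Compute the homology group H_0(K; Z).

Fix the vertex order v_0 < v_1 < v_2 < v_3 and write every simplex with vertices in increasing order. Then dim K = 2 and the simplices of K are:

  0-simplices (4): [v_0], [v_1], [v_2], [v_3]
  1-simplices (6): [v_0,v_1], [v_0,v_2], [v_0,v_3], [v_1,v_2], [v_1,v_3], [v_2,v_3]
  2-simplices (4): [v_0,v_1,v_2], [v_0,v_1,v_3], [v_0,v_2,v_3], [v_1,v_2,v_3]

so the chain groups are C_0 ≅ Z^4, C_1 ≅ Z^6, C_2 ≅ Z^4.

The boundary map ∂_1: C_1 → C_0 is given by ∂[p,q] = [q] − [p].
The 4×6 boundary matrix has rank 3 and Smith normal form diag(1,1,1).

The boundary map ∂_2: C_2 → C_1 acts by ∂[p,q,r] = [q,r] − [p,r] + [p,q]. For instance
  ∂[v_0,v_2,v_3] = [v_2,v_3] − [v_0,v_3] + [v_0,v_2],
  ∂[v_1,v_2,v_3] = [v_2,v_3] − [v_1,v_3] + [v_1,v_2].
The resulting 6×4 matrix has rank 3, and its Smith normal form has invariant factors (1,1,1).

Now H_k = ker ∂_k / im ∂_{k+1}, so:

  H_0: rank C_0 − rank ∂_1 = 4 − 3 = 1, and the invariant factors of ∂_1 are all 1, so H_0 ≅ Z.

H_0 ≅ Z.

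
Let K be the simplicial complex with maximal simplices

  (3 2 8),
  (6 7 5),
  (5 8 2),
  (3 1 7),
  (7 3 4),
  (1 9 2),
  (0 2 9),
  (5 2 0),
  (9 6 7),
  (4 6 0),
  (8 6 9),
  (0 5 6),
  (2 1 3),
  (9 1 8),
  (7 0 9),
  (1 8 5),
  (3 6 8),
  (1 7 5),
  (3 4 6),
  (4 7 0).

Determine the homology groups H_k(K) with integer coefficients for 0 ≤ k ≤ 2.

H_0 ≅ Z,  H_1 ≅ Z ⊕ Z/2Z,  H_2 = 0.

Take the total order 0 < 1 < 2 < 3 < 4 < 5 < 6 < 7 < 8 < 9 on the vertex set. Then K (dimension 2) consists of the simplices:

  0-simplices (10): [0], [1], [2], [3], [4], [5], [6], [7], [8], [9]
  1-simplices (30): (30 of them)
  2-simplices (20): (20 of them)

so the chain groups are C_0 ≅ Z^10, C_1 ≅ Z^30, C_2 ≅ Z^20.

∂_1: C_1 → C_0 is given by ∂[p,q] = [q] − [p].
The resulting 10×30 matrix has rank 9, and its Smith normal form has invariant factors (1,1,1,1,1,1,1,1,1).

Boundary ∂_2: C_2 → C_1 maps a triangle to the signed sum of its edges. For instance
  ∂[1,3,7] = [3,7] − [1,7] + [1,3],
  ∂[0,4,7] = [4,7] − [0,7] + [0,4].
This gives a 30×20 integer matrix of rank 20; reducing to Smith normal form yields diagonal entries (1,1,1,1,1,1,1,1,1,1,1,1,1,1,1,1,1,1,1,2).

Now H_k = ker ∂_k / im ∂_{k+1}, so:

  H_0: rank C_0 − rank ∂_1 = 10 − 9 = 1, and the invariant factors of ∂_1 are all 1, so H_0 ≅ Z.
  H_1: rank ker ∂_1 − rank ∂_2 = (30 − 9) − 20 = 1, and ∂_2 has invariant factor 2 > 1, so H_1 ≅ Z ⊕ Z/2Z.
  H_2: rank ker ∂_2 − rank ∂_3 = (20 − 20) − 0 = 0, and there is no ∂_3, so H_2 ≅ 0.

As a check, the Euler characteristic is 10 − 30 + 20 = 0, which agrees with 1 − 1 + 0 = 0.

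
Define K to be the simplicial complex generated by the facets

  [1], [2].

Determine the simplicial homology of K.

Take the total order 1 < 2 on the vertex set. Then K (dimension 0) consists of the simplices:

  0-simplices (2): [1], [2]

so the chain groups are C_0 ≅ Z^2.

Now H_k = ker ∂_k / im ∂_{k+1}, so:

  H_0: rank C_0 − rank ∂_1 = 2 − 0 = 2, and there is no ∂_1, so H_0 = Z^2.

(K is a triangulation of a set of 2 points.)

H_0 ≅ Z^2.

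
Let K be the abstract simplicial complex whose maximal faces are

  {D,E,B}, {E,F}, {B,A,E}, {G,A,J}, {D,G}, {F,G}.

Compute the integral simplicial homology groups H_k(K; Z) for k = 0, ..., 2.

Order the vertices as A < B < D < E < F < G < J. Listing each simplex with vertices in this order, K has dimension 2 with simplices:

  0-simplices (7): A, B, D, E, F, G, J
  1-simplices (11): AB, AE, AG, AJ, BD, BE, DE, DG, EF, FG, GJ
  2-simplices (3): ABE, AGJ, BDE

Hence C_0 ≅ Z^7, C_1 ≅ Z^11, C_2 ≅ Z^3.

∂_1: C_1 → C_0 sends each edge [p,q] (with p < q) to q − p. For instance
  ∂DE = E − D.
As a 7×11 matrix over Z this has rank 6, with invariant factors (1,1,1,1,1,1).

Boundary ∂_2: C_2 → C_1 sends each 2-simplex [p,q,r] to [q,r] − [p,r] + [p,q]. For instance
  ∂AGJ = GJ − AJ + AG,
  ∂ABE = BE − AE + AB.
The 11×3 boundary matrix has rank 3 and Smith normal form diag(1,1,1).

From H_k ≅ ker(∂_k) / im(∂_{k+1}) we obtain:

  H_0: rank C_0 − rank ∂_1 = 7 − 6 = 1, and the invariant factors of ∂_1 are all 1, so H_0 ≅ Z.
  H_1: rank ker ∂_1 − rank ∂_2 = (11 − 6) − 3 = 2, and the invariant factors of ∂_2 are all 1, so H_1 ≅ Z^2.
  H_2: rank ker ∂_2 − rank ∂_3 = (3 − 3) − 0 = 0, and there is no ∂_3, so H_2 ≅ 0.

H_0 = Z,  H_1 = Z^2,  H_2 = 0.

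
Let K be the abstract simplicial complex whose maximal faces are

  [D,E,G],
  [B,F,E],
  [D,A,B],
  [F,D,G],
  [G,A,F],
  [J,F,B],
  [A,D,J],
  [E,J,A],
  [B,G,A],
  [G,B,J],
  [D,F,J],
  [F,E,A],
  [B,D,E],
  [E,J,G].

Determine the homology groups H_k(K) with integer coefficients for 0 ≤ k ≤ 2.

H_0 = Z,  H_1 = Z^2,  H_2 = Z.

K has 7 vertices, 21 edges, 14 triangles.
rank ∂_0 = 0, rank ∂_1 = 6 ⇒ b_0 = 7 − 0 − 6 = 1; all invariant factors of ∂_1 are 1 so no torsion. So H_0 ≅ Z.
rank ∂_1 = 6, rank ∂_2 = 13 ⇒ b_1 = 21 − 6 − 13 = 2; all invariant factors of ∂_2 are 1 so no torsion. So H_1 ≅ Z^2.
rank ∂_2 = 13, rank ∂_3 = 0 ⇒ b_2 = 14 − 13 − 0 = 1. So H_2 ≅ Z.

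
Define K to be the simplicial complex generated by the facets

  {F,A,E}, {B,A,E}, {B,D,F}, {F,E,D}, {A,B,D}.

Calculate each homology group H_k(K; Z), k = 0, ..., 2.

Take the total order A < B < D < E < F on the vertex set. Then K (dimension 2) consists of the simplices:

  0-simplices (5): A, B, D, E, F
  1-simplices (10): AB, AD, AE, AF, BD, BE, BF, DE, DF, EF
  2-simplices (5): ABD, ABE, AEF, BDF, DEF

giving chain groups C_0 ≅ Z^5, C_1 ≅ Z^10, C_2 ≅ Z^5.

Boundary ∂_1: C_1 → C_0 sends each edge [p,q] (with p < q) to q − p.
This gives a 5×10 integer matrix of rank 4; reducing to Smith normal form yields diagonal entries (1,1,1,1).

∂_2: C_2 → C_1 sends each 2-simplex [p,q,r] to [q,r] − [p,r] + [p,q]. For instance
  ∂DEF = EF − DF + DE,
  ∂BDF = DF − BF + BD.
The resulting 10×5 matrix has rank 5, and its Smith normal form has invariant factors (1,1,1,1,1).

Reading off H_k = ker ∂_k / im ∂_{k+1}:

  H_0: rank C_0 − rank ∂_1 = 5 − 4 = 1, and the invariant factors of ∂_1 are all 1, so H_0 ≅ Z.
  H_1: rank ker ∂_1 − rank ∂_2 = (10 − 4) − 5 = 1, and the invariant factors of ∂_2 are all 1, so H_1 ≅ Z.
  H_2: rank ker ∂_2 − rank ∂_3 = (5 − 5) − 0 = 0, and there is no ∂_3, so H_2 ≅ 0.

(K is a triangulation of the Möbius band.)

H_0 ≅ Z,  H_1 ≅ Z,  H_2 = 0.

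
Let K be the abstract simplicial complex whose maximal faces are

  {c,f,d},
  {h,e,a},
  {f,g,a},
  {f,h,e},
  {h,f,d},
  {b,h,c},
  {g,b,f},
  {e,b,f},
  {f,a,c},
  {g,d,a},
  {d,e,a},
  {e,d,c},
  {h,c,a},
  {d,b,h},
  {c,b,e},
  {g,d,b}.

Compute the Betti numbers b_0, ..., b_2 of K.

Take the total order a < b < c < d < e < f < g < h on the vertex set. Then K (dimension 2) consists of the simplices:

  0-simplices (8): a, b, c, d, e, f, g, h
  1-simplices (24): ac, ad, ae, af, ag, ah, bc, bd, be, bf, bg, bh, cd, ce, cf, ch, de, df, dg, dh, ef, eh, fg, fh
  2-simplices (16): acf, ach, ade, adg, aeh, afg, bce, bch, bdg, bdh, bef, bfg, cde, cdf, dfh, efh

so the chain groups are C_0 ≅ Z^8, C_1 ≅ Z^24, C_2 ≅ Z^16.

Boundary ∂_1: C_1 → C_0 is given by ∂[p,q] = [q] − [p]. For instance
  ∂ch = h − c.
The resulting 8×24 matrix has rank 7, and its Smith normal form has invariant factors (1,1,1,1,1,1,1).

∂_2: C_2 → C_1 sends each 2-simplex [p,q,r] to [q,r] − [p,r] + [p,q]. For instance
  ∂adg = dg − ag + ad,
  ∂aeh = eh − ah + ae.
The resulting 24×16 matrix has rank 15, and its Smith normal form has invariant factors (1,1,1,1,1,1,1,1,1,1,1,1,1,1,1).

Computing H_k = (kernel of ∂_k) / (image of ∂_{k+1}):

  H_0: rank C_0 − rank ∂_1 = 8 − 7 = 1, and the invariant factors of ∂_1 are all 1, so H_0 = Z.
  H_1: rank ker ∂_1 − rank ∂_2 = (24 − 7) − 15 = 2, and the invariant factors of ∂_2 are all 1, so H_1 = Z^2.
  H_2: rank ker ∂_2 − rank ∂_3 = (16 − 15) − 0 = 1, and there is no ∂_3, so H_2 = Z.

As a check, the Euler characteristic is 8 − 24 + 16 = 0, which agrees with 1 − 2 + 1 = 0.
(K is a triangulation of the torus T^2.)

Hence the Betti numbers are b_0 = 1, b_1 = 2, b_2 = 1.

b_0 = 1, b_1 = 2, b_2 = 1.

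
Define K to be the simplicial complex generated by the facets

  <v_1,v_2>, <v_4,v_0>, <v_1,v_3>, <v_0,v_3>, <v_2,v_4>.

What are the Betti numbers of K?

Fix the vertex order v_0 < v_1 < v_2 < v_3 < v_4 and write every simplex with vertices in increasing order. Then dim K = 1 and the simplices of K are:

  0-simplices (5): [v_0], [v_1], [v_2], [v_3], [v_4]
  1-simplices (5): [v_0,v_3], [v_0,v_4], [v_1,v_2], [v_1,v_3], [v_2,v_4]

giving chain groups C_0 ≅ Z^5, C_1 ≅ Z^5.

∂_1: C_1 → C_0 sends each edge [p,q] (with p < q) to q − p.
The 5×5 boundary matrix has rank 4 and Smith normal form diag(1,1,1,1).

From H_k ≅ ker(∂_k) / im(∂_{k+1}) we obtain:

  H_0: rank C_0 − rank ∂_1 = 5 − 4 = 1, and the invariant factors of ∂_1 are all 1, so H_0 = Z.
  H_1: rank ker ∂_1 − rank ∂_2 = (5 − 4) − 0 = 1, and there is no ∂_2, so H_1 = Z.

Hence the Betti numbers are b_0 = 1, b_1 = 1.

b_0 = 1, b_1 = 1.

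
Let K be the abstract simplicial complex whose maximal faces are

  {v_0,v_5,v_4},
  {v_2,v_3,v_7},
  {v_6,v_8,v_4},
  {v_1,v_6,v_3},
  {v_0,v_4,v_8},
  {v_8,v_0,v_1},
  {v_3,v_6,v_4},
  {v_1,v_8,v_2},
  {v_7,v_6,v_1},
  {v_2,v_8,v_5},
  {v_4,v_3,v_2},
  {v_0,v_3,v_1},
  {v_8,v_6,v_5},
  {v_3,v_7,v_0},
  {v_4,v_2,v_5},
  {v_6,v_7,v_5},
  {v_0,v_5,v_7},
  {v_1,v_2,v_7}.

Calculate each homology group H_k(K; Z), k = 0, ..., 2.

H_0 = Z,  H_1 = Z ⊕ Z/2,  H_2 = 0.

Take the total order v_0 < v_1 < v_2 < v_3 < v_4 < v_5 < v_6 < v_7 < v_8 on the vertex set. Then K (dimension 2) consists of the simplices:

  0-simplices (9): [v_0], [v_1], [v_2], [v_3], [v_4], [v_5], [v_6], [v_7], [v_8]
  1-simplices (27): (27 of them)
  2-simplices (18): (18 of them)

giving chain groups C_0 ≅ Z^9, C_1 ≅ Z^27, C_2 ≅ Z^18.

∂_1: C_1 → C_0 is given by ∂[p,q] = [q] − [p].
The 9×27 boundary matrix has rank 8 and Smith normal form diag(1,1,1,1,1,1,1,1).

Boundary ∂_2: C_2 → C_1 acts by ∂[p,q,r] = [q,r] − [p,r] + [p,q]. For instance
  ∂[v_0,v_4,v_8] = [v_4,v_8] − [v_0,v_8] + [v_0,v_4],
  ∂[v_1,v_2,v_8] = [v_2,v_8] − [v_1,v_8] + [v_1,v_2].
The 27×18 boundary matrix has rank 18 and Smith normal form diag(1,1,1,1,1,1,1,1,1,1,1,1,1,1,1,1,1,2).

Reading off H_k = ker ∂_k / im ∂_{k+1}:

  H_0: rank C_0 − rank ∂_1 = 9 − 8 = 1, and the invariant factors of ∂_1 are all 1, so H_0 ≅ Z.
  H_1: rank ker ∂_1 − rank ∂_2 = (27 − 8) − 18 = 1, and ∂_2 has invariant factor 2 > 1, so H_1 ≅ Z ⊕ Z/2.
  H_2: rank ker ∂_2 − rank ∂_3 = (18 − 18) − 0 = 0, and there is no ∂_3, so H_2 ≅ 0.

(K is a triangulation of the Klein bottle.)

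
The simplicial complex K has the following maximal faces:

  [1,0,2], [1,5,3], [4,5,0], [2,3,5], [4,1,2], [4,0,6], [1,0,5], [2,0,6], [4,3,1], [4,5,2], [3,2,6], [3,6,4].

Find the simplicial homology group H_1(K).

Fix the vertex order 0 < 1 < 2 < 3 < 4 < 5 < 6 and write every simplex with vertices in increasing order. Then dim K = 2 and the simplices of K are:

  0-simplices (7): [0], [1], [2], [3], [4], [5], [6]
  1-simplices (18): [0,1], [0,2], [0,4], [0,5], [0,6], [1,2], [1,3], [1,4], [1,5], [2,3], [2,4], [2,5], [2,6], [3,4], [3,5], [3,6], [4,5], [4,6]
  2-simplices (12): [0,1,2], [0,1,5], [0,2,6], [0,4,5], [0,4,6], [1,2,4], [1,3,4], [1,3,5], [2,3,5], [2,3,6], [2,4,5], [3,4,6]

giving chain groups C_0 ≅ Z^7, C_1 ≅ Z^18, C_2 ≅ Z^12.

The boundary map ∂_1: C_1 → C_0 maps an edge to its endpoints' difference, ∂[p,q] = q − p.
The 7×18 boundary matrix has rank 6 and Smith normal form diag(1,1,1,1,1,1).

Boundary ∂_2: C_2 → C_1 sends each 2-simplex [p,q,r] to [q,r] − [p,r] + [p,q]. For instance
  ∂[0,1,5] = [1,5] − [0,5] + [0,1],
  ∂[3,4,6] = [4,6] − [3,6] + [3,4].
The 18×12 boundary matrix has rank 12 and Smith normal form diag(1,1,1,1,1,1,1,1,1,1,1,2).

Computing H_k = (kernel of ∂_k) / (image of ∂_{k+1}):

  H_1: rank ker ∂_1 − rank ∂_2 = (18 − 6) − 12 = 0, and ∂_2 has invariant factor 2 > 1, so H_1 = Z/2Z.

H_1 = Z/2Z.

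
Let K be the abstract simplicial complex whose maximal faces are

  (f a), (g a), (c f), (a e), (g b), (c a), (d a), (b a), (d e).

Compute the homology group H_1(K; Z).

Fix the vertex order a < b < c < d < e < f < g and write every simplex with vertices in increasing order. Then dim K = 1 and the simplices of K are:

  0-simplices (7): a, b, c, d, e, f, g
  1-simplices (9): ab, ac, ad, ae, af, ag, bg, cf, de

Hence C_0 ≅ Z^7, C_1 ≅ Z^9.

The boundary map ∂_1: C_1 → C_0 sends each edge [p,q] (with p < q) to q − p.
As a 7×9 matrix over Z this has rank 6, with invariant factors (1,1,1,1,1,1).

Computing H_k = (kernel of ∂_k) / (image of ∂_{k+1}):

  H_1: rank ker ∂_1 − rank ∂_2 = (9 − 6) − 0 = 3, and there is no ∂_2, so H_1 ≅ Z^3.

H_1 = Z^3.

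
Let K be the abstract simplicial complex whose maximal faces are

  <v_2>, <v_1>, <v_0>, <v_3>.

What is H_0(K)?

H_0 = Z^4.

Order the vertices as v_0 < v_1 < v_2 < v_3. Listing each simplex with vertices in this order, K has dimension 0 with simplices:

  0-simplices (4): [v_0], [v_1], [v_2], [v_3]

so the chain groups are C_0 ≅ Z^4.

Computing H_k = (kernel of ∂_k) / (image of ∂_{k+1}):

  H_0: rank C_0 − rank ∂_1 = 4 − 0 = 4, and there is no ∂_1, so H_0 = Z^4.

(K is a triangulation of a set of 4 points.)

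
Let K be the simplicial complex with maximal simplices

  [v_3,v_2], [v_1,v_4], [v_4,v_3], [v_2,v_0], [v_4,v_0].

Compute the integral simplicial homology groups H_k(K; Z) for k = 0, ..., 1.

We work with the vertex ordering v_0 < v_1 < v_2 < v_3 < v_4. The simplices of K, each written with vertices in increasing order, are:

  0-simplices (5): [v_0], [v_1], [v_2], [v_3], [v_4]
  1-simplices (5): [v_0,v_2], [v_0,v_4], [v_1,v_4], [v_2,v_3], [v_3,v_4]

giving chain groups C_0 ≅ Z^5, C_1 ≅ Z^5.

The boundary map ∂_1: C_1 → C_0 is given by ∂[p,q] = [q] − [p]. For instance
  ∂[v_3,v_4] = [v_4] − [v_3].
This gives a 5×5 integer matrix of rank 4; reducing to Smith normal form yields diagonal entries (1,1,1,1).

From H_k ≅ ker(∂_k) / im(∂_{k+1}) we obtain:

  H_0: rank C_0 − rank ∂_1 = 5 − 4 = 1, and the invariant factors of ∂_1 are all 1, so H_0 ≅ Z.
  H_1: rank ker ∂_1 − rank ∂_2 = (5 − 4) − 0 = 1, and there is no ∂_2, so H_1 ≅ Z.

As a check, the Euler characteristic is 5 − 5 = 0, which agrees with 1 − 1 = 0.

H_0 ≅ Z,  H_1 ≅ Z.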